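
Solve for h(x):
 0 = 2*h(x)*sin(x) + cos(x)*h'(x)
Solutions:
 h(x) = C1*cos(x)^2


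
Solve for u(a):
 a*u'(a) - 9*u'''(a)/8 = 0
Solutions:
 u(a) = C1 + Integral(C2*airyai(2*3^(1/3)*a/3) + C3*airybi(2*3^(1/3)*a/3), a)


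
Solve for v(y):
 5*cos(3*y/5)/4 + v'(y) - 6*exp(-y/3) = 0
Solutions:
 v(y) = C1 - 25*sin(3*y/5)/12 - 18*exp(-y/3)


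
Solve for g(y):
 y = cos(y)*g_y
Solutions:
 g(y) = C1 + Integral(y/cos(y), y)


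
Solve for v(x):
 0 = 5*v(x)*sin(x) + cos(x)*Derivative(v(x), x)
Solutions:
 v(x) = C1*cos(x)^5


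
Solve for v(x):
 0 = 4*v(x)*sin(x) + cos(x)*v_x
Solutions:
 v(x) = C1*cos(x)^4


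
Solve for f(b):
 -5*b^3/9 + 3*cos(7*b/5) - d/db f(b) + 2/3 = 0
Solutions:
 f(b) = C1 - 5*b^4/36 + 2*b/3 + 15*sin(7*b/5)/7


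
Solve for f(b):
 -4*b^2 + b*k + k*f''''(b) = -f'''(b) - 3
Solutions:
 f(b) = C1 + C2*b + C3*b^2 + C4*exp(-b/k) + b^5/15 - 3*b^4*k/8 + b^3*(3*k^2 - 1)/2


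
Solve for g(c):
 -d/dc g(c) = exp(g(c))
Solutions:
 g(c) = log(1/(C1 + c))


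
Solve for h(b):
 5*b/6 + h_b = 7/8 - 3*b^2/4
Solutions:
 h(b) = C1 - b^3/4 - 5*b^2/12 + 7*b/8


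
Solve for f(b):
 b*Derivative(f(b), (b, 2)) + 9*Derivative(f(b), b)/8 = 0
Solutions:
 f(b) = C1 + C2/b^(1/8)


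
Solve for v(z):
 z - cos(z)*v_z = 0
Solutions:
 v(z) = C1 + Integral(z/cos(z), z)


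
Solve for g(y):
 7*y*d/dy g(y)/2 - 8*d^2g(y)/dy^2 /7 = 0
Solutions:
 g(y) = C1 + C2*erfi(7*sqrt(2)*y/8)


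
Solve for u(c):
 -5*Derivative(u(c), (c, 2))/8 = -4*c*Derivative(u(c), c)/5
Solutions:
 u(c) = C1 + C2*erfi(4*c/5)


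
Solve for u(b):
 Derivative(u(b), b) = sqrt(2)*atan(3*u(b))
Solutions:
 Integral(1/atan(3*_y), (_y, u(b))) = C1 + sqrt(2)*b


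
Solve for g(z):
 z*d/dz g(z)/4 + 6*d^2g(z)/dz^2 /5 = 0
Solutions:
 g(z) = C1 + C2*erf(sqrt(15)*z/12)


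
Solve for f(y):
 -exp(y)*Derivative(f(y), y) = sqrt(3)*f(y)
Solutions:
 f(y) = C1*exp(sqrt(3)*exp(-y))


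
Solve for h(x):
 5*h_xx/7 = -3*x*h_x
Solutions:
 h(x) = C1 + C2*erf(sqrt(210)*x/10)


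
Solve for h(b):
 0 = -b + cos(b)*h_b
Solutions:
 h(b) = C1 + Integral(b/cos(b), b)


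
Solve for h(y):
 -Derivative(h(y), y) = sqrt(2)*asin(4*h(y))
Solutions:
 Integral(1/asin(4*_y), (_y, h(y))) = C1 - sqrt(2)*y


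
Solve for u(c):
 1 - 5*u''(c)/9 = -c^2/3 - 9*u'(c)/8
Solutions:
 u(c) = C1 + C2*exp(81*c/40) - 8*c^3/81 - 320*c^2/2187 - 183064*c/177147


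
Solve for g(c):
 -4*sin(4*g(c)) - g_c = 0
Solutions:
 g(c) = -acos((-C1 - exp(32*c))/(C1 - exp(32*c)))/4 + pi/2
 g(c) = acos((-C1 - exp(32*c))/(C1 - exp(32*c)))/4


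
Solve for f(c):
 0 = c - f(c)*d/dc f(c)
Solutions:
 f(c) = -sqrt(C1 + c^2)
 f(c) = sqrt(C1 + c^2)


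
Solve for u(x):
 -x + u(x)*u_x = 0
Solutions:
 u(x) = -sqrt(C1 + x^2)
 u(x) = sqrt(C1 + x^2)


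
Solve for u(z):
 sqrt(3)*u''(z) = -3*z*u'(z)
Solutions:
 u(z) = C1 + C2*erf(sqrt(2)*3^(1/4)*z/2)


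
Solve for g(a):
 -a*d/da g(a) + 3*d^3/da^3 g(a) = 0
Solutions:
 g(a) = C1 + Integral(C2*airyai(3^(2/3)*a/3) + C3*airybi(3^(2/3)*a/3), a)


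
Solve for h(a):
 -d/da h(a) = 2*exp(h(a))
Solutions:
 h(a) = log(1/(C1 + 2*a))


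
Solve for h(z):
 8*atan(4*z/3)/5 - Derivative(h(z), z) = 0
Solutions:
 h(z) = C1 + 8*z*atan(4*z/3)/5 - 3*log(16*z^2 + 9)/5


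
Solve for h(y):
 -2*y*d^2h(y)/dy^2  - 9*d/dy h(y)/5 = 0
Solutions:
 h(y) = C1 + C2*y^(1/10)


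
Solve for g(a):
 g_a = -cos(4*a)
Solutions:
 g(a) = C1 - sin(4*a)/4


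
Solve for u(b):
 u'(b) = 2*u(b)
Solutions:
 u(b) = C1*exp(2*b)


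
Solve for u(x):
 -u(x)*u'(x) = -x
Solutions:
 u(x) = -sqrt(C1 + x^2)
 u(x) = sqrt(C1 + x^2)


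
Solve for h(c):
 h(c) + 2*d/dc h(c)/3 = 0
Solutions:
 h(c) = C1*exp(-3*c/2)


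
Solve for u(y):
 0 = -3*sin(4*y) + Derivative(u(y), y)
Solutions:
 u(y) = C1 - 3*cos(4*y)/4


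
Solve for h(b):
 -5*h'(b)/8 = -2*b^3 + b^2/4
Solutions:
 h(b) = C1 + 4*b^4/5 - 2*b^3/15


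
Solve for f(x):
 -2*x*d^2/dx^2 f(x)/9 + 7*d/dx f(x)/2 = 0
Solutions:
 f(x) = C1 + C2*x^(67/4)


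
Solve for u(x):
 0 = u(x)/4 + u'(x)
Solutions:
 u(x) = C1*exp(-x/4)


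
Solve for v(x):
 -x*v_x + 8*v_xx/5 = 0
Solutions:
 v(x) = C1 + C2*erfi(sqrt(5)*x/4)


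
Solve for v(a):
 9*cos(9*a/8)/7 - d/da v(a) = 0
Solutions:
 v(a) = C1 + 8*sin(9*a/8)/7


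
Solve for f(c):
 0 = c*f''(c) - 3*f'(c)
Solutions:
 f(c) = C1 + C2*c^4


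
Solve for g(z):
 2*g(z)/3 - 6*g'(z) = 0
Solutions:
 g(z) = C1*exp(z/9)


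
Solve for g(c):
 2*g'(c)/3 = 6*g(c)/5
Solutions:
 g(c) = C1*exp(9*c/5)


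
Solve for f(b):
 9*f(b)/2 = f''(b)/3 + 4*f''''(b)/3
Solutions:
 f(b) = C1*exp(-sqrt(2)*b*sqrt(-1 + sqrt(217))/4) + C2*exp(sqrt(2)*b*sqrt(-1 + sqrt(217))/4) + C3*sin(sqrt(2)*b*sqrt(1 + sqrt(217))/4) + C4*cos(sqrt(2)*b*sqrt(1 + sqrt(217))/4)


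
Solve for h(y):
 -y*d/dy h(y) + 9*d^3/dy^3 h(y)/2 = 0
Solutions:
 h(y) = C1 + Integral(C2*airyai(6^(1/3)*y/3) + C3*airybi(6^(1/3)*y/3), y)


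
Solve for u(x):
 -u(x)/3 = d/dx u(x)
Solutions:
 u(x) = C1*exp(-x/3)


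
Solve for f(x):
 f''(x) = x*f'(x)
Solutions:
 f(x) = C1 + C2*erfi(sqrt(2)*x/2)


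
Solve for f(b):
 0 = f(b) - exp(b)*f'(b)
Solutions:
 f(b) = C1*exp(-exp(-b))


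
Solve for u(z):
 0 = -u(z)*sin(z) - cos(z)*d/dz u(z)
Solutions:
 u(z) = C1*cos(z)


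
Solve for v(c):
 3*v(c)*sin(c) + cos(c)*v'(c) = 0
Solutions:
 v(c) = C1*cos(c)^3


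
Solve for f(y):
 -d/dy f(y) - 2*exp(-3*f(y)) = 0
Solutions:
 f(y) = log(C1 - 6*y)/3
 f(y) = log((-3^(1/3) - 3^(5/6)*I)*(C1 - 2*y)^(1/3)/2)
 f(y) = log((-3^(1/3) + 3^(5/6)*I)*(C1 - 2*y)^(1/3)/2)


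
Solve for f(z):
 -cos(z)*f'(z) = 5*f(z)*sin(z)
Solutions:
 f(z) = C1*cos(z)^5


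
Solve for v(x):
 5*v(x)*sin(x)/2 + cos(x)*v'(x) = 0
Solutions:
 v(x) = C1*cos(x)^(5/2)


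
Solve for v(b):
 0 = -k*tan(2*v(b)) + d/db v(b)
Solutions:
 v(b) = -asin(C1*exp(2*b*k))/2 + pi/2
 v(b) = asin(C1*exp(2*b*k))/2


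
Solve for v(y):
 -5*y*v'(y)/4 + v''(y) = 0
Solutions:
 v(y) = C1 + C2*erfi(sqrt(10)*y/4)


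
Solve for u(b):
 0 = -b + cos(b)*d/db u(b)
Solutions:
 u(b) = C1 + Integral(b/cos(b), b)


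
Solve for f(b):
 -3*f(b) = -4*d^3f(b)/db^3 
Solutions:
 f(b) = C3*exp(6^(1/3)*b/2) + (C1*sin(2^(1/3)*3^(5/6)*b/4) + C2*cos(2^(1/3)*3^(5/6)*b/4))*exp(-6^(1/3)*b/4)


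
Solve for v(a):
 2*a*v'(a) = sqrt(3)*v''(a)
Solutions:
 v(a) = C1 + C2*erfi(3^(3/4)*a/3)


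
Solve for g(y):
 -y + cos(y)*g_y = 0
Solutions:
 g(y) = C1 + Integral(y/cos(y), y)


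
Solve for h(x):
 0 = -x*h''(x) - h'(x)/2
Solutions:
 h(x) = C1 + C2*sqrt(x)


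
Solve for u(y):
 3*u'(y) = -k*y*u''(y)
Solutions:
 u(y) = C1 + y^(((re(k) - 3)*re(k) + im(k)^2)/(re(k)^2 + im(k)^2))*(C2*sin(3*log(y)*Abs(im(k))/(re(k)^2 + im(k)^2)) + C3*cos(3*log(y)*im(k)/(re(k)^2 + im(k)^2)))


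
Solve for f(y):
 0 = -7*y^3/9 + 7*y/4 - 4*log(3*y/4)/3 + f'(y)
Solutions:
 f(y) = C1 + 7*y^4/36 - 7*y^2/8 + 4*y*log(y)/3 - 8*y*log(2)/3 - 4*y/3 + 4*y*log(3)/3


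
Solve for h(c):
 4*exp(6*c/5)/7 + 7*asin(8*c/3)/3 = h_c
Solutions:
 h(c) = C1 + 7*c*asin(8*c/3)/3 + 7*sqrt(9 - 64*c^2)/24 + 10*exp(6*c/5)/21


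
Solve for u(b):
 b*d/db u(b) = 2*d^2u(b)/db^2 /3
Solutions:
 u(b) = C1 + C2*erfi(sqrt(3)*b/2)


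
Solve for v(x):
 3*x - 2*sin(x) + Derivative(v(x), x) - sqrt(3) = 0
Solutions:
 v(x) = C1 - 3*x^2/2 + sqrt(3)*x - 2*cos(x)


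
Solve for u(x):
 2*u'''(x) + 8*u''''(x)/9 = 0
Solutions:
 u(x) = C1 + C2*x + C3*x^2 + C4*exp(-9*x/4)


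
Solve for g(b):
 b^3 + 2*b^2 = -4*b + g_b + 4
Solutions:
 g(b) = C1 + b^4/4 + 2*b^3/3 + 2*b^2 - 4*b


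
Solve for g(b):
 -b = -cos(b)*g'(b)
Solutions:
 g(b) = C1 + Integral(b/cos(b), b)


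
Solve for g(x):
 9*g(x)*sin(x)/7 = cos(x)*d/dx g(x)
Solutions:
 g(x) = C1/cos(x)^(9/7)


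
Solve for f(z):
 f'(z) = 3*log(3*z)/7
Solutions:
 f(z) = C1 + 3*z*log(z)/7 - 3*z/7 + 3*z*log(3)/7


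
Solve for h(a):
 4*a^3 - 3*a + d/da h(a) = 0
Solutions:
 h(a) = C1 - a^4 + 3*a^2/2


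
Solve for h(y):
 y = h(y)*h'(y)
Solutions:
 h(y) = -sqrt(C1 + y^2)
 h(y) = sqrt(C1 + y^2)


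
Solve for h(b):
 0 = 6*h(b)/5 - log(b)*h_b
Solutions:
 h(b) = C1*exp(6*li(b)/5)


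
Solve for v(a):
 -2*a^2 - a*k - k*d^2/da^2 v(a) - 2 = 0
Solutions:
 v(a) = C1 + C2*a - a^4/(6*k) - a^3/6 - a^2/k


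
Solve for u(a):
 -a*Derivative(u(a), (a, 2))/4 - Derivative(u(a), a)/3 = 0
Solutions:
 u(a) = C1 + C2/a^(1/3)


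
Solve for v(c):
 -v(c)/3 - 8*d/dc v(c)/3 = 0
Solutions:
 v(c) = C1*exp(-c/8)


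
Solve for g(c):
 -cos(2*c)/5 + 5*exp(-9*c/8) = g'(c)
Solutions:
 g(c) = C1 - sin(2*c)/10 - 40*exp(-9*c/8)/9


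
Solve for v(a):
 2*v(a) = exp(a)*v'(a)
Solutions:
 v(a) = C1*exp(-2*exp(-a))


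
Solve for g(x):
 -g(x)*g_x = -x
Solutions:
 g(x) = -sqrt(C1 + x^2)
 g(x) = sqrt(C1 + x^2)


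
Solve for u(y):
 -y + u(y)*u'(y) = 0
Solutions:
 u(y) = -sqrt(C1 + y^2)
 u(y) = sqrt(C1 + y^2)


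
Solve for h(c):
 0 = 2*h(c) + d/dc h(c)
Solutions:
 h(c) = C1*exp(-2*c)


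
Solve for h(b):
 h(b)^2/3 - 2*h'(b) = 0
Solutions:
 h(b) = -6/(C1 + b)


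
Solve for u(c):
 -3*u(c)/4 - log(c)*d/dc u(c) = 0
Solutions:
 u(c) = C1*exp(-3*li(c)/4)


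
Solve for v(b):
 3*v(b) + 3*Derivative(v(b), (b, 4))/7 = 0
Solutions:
 v(b) = (C1*sin(sqrt(2)*7^(1/4)*b/2) + C2*cos(sqrt(2)*7^(1/4)*b/2))*exp(-sqrt(2)*7^(1/4)*b/2) + (C3*sin(sqrt(2)*7^(1/4)*b/2) + C4*cos(sqrt(2)*7^(1/4)*b/2))*exp(sqrt(2)*7^(1/4)*b/2)


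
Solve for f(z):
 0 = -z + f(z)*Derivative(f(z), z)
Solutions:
 f(z) = -sqrt(C1 + z^2)
 f(z) = sqrt(C1 + z^2)


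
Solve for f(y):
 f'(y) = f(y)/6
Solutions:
 f(y) = C1*exp(y/6)


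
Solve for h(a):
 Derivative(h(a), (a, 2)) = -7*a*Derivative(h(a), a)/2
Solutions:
 h(a) = C1 + C2*erf(sqrt(7)*a/2)


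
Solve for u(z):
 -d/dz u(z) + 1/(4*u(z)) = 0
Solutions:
 u(z) = -sqrt(C1 + 2*z)/2
 u(z) = sqrt(C1 + 2*z)/2


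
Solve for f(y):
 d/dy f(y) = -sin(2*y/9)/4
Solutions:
 f(y) = C1 + 9*cos(2*y/9)/8


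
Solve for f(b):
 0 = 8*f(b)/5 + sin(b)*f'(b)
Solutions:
 f(b) = C1*(cos(b) + 1)^(4/5)/(cos(b) - 1)^(4/5)


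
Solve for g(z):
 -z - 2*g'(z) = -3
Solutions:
 g(z) = C1 - z^2/4 + 3*z/2


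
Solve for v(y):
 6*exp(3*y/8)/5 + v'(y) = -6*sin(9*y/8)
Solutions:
 v(y) = C1 - 16*exp(3*y/8)/5 + 16*cos(9*y/8)/3


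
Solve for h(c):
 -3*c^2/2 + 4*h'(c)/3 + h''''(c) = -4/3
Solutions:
 h(c) = C1 + C4*exp(-6^(2/3)*c/3) + 3*c^3/8 - c + (C2*sin(2^(2/3)*3^(1/6)*c/2) + C3*cos(2^(2/3)*3^(1/6)*c/2))*exp(6^(2/3)*c/6)


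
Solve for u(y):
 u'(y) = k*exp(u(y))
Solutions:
 u(y) = log(-1/(C1 + k*y))


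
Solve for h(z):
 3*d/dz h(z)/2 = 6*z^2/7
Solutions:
 h(z) = C1 + 4*z^3/21


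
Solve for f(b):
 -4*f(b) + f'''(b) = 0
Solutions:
 f(b) = C3*exp(2^(2/3)*b) + (C1*sin(2^(2/3)*sqrt(3)*b/2) + C2*cos(2^(2/3)*sqrt(3)*b/2))*exp(-2^(2/3)*b/2)


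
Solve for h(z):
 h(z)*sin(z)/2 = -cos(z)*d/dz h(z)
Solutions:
 h(z) = C1*sqrt(cos(z))


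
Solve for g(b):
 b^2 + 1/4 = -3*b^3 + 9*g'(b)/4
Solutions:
 g(b) = C1 + b^4/3 + 4*b^3/27 + b/9


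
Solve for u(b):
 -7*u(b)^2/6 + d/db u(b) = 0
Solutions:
 u(b) = -6/(C1 + 7*b)


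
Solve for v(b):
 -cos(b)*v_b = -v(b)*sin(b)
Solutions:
 v(b) = C1/cos(b)


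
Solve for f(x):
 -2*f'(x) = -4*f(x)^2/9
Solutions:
 f(x) = -9/(C1 + 2*x)


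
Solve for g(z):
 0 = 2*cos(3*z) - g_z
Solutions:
 g(z) = C1 + 2*sin(3*z)/3


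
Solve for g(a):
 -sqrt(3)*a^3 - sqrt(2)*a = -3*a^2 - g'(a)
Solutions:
 g(a) = C1 + sqrt(3)*a^4/4 - a^3 + sqrt(2)*a^2/2


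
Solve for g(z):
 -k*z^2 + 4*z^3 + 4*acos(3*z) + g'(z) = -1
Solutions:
 g(z) = C1 + k*z^3/3 - z^4 - 4*z*acos(3*z) - z + 4*sqrt(1 - 9*z^2)/3


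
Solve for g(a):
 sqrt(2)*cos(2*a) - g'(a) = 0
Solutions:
 g(a) = C1 + sqrt(2)*sin(2*a)/2


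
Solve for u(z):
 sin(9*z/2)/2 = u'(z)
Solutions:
 u(z) = C1 - cos(9*z/2)/9


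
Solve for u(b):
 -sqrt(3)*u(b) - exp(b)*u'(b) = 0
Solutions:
 u(b) = C1*exp(sqrt(3)*exp(-b))


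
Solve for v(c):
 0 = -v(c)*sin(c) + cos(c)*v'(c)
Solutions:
 v(c) = C1/cos(c)


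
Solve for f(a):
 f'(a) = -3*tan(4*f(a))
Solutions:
 f(a) = -asin(C1*exp(-12*a))/4 + pi/4
 f(a) = asin(C1*exp(-12*a))/4


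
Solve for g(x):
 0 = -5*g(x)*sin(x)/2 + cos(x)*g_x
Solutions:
 g(x) = C1/cos(x)^(5/2)


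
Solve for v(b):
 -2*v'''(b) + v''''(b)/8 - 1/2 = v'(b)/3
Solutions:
 v(b) = C1 + C2*exp(b*(-2^(2/3)*(33*sqrt(17) + 1033)^(1/3) - 128*2^(1/3)/(33*sqrt(17) + 1033)^(1/3) + 32)/6)*sin(2^(1/3)*sqrt(3)*b*(-2^(1/3)*(33*sqrt(17) + 1033)^(1/3) + 128/(33*sqrt(17) + 1033)^(1/3))/6) + C3*exp(b*(-2^(2/3)*(33*sqrt(17) + 1033)^(1/3) - 128*2^(1/3)/(33*sqrt(17) + 1033)^(1/3) + 32)/6)*cos(2^(1/3)*sqrt(3)*b*(-2^(1/3)*(33*sqrt(17) + 1033)^(1/3) + 128/(33*sqrt(17) + 1033)^(1/3))/6) + C4*exp(b*(128*2^(1/3)/(33*sqrt(17) + 1033)^(1/3) + 16 + 2^(2/3)*(33*sqrt(17) + 1033)^(1/3))/3) - 3*b/2


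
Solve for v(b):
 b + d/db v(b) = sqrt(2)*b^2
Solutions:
 v(b) = C1 + sqrt(2)*b^3/3 - b^2/2


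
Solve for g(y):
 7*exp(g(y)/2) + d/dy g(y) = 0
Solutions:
 g(y) = 2*log(1/(C1 + 7*y)) + 2*log(2)


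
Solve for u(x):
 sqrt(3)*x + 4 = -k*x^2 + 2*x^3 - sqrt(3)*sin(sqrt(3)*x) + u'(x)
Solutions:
 u(x) = C1 + k*x^3/3 - x^4/2 + sqrt(3)*x^2/2 + 4*x - cos(sqrt(3)*x)


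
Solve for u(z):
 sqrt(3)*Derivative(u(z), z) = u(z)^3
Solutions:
 u(z) = -sqrt(6)*sqrt(-1/(C1 + sqrt(3)*z))/2
 u(z) = sqrt(6)*sqrt(-1/(C1 + sqrt(3)*z))/2


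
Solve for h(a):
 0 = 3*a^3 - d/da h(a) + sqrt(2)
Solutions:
 h(a) = C1 + 3*a^4/4 + sqrt(2)*a


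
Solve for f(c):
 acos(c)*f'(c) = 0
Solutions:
 f(c) = C1


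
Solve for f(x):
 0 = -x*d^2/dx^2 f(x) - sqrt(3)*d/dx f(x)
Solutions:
 f(x) = C1 + C2*x^(1 - sqrt(3))


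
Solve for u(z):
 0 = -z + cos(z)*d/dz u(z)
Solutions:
 u(z) = C1 + Integral(z/cos(z), z)


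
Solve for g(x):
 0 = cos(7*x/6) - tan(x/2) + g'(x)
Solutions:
 g(x) = C1 - 2*log(cos(x/2)) - 6*sin(7*x/6)/7


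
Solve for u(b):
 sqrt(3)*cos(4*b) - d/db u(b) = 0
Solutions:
 u(b) = C1 + sqrt(3)*sin(4*b)/4


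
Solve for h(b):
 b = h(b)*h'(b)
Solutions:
 h(b) = -sqrt(C1 + b^2)
 h(b) = sqrt(C1 + b^2)


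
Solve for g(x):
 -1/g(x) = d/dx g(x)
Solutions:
 g(x) = -sqrt(C1 - 2*x)
 g(x) = sqrt(C1 - 2*x)


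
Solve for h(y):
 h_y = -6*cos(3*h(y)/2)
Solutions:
 h(y) = -2*asin((C1 + exp(18*y))/(C1 - exp(18*y)))/3 + 2*pi/3
 h(y) = 2*asin((C1 + exp(18*y))/(C1 - exp(18*y)))/3


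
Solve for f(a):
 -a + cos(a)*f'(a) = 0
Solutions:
 f(a) = C1 + Integral(a/cos(a), a)


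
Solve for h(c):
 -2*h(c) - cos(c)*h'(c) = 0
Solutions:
 h(c) = C1*(sin(c) - 1)/(sin(c) + 1)


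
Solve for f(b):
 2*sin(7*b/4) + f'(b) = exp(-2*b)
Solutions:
 f(b) = C1 + 8*cos(7*b/4)/7 - exp(-2*b)/2


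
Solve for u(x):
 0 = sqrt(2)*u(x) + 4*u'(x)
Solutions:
 u(x) = C1*exp(-sqrt(2)*x/4)


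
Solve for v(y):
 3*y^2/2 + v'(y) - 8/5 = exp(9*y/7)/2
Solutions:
 v(y) = C1 - y^3/2 + 8*y/5 + 7*exp(9*y/7)/18


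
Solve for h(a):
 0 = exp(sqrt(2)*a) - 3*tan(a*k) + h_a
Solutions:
 h(a) = C1 + 3*Piecewise((-log(cos(a*k))/k, Ne(k, 0)), (0, True)) - sqrt(2)*exp(sqrt(2)*a)/2


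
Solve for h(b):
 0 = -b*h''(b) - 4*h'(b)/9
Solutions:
 h(b) = C1 + C2*b^(5/9)


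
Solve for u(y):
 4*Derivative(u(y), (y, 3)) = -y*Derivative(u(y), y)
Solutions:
 u(y) = C1 + Integral(C2*airyai(-2^(1/3)*y/2) + C3*airybi(-2^(1/3)*y/2), y)


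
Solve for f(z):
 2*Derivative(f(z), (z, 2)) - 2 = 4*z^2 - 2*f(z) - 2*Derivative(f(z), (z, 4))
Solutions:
 f(z) = 2*z^2 + (C1*sin(sqrt(3)*z/2) + C2*cos(sqrt(3)*z/2))*exp(-z/2) + (C3*sin(sqrt(3)*z/2) + C4*cos(sqrt(3)*z/2))*exp(z/2) - 3


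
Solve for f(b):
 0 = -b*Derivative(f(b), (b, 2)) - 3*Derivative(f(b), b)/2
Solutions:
 f(b) = C1 + C2/sqrt(b)


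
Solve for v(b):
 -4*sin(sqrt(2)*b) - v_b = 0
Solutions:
 v(b) = C1 + 2*sqrt(2)*cos(sqrt(2)*b)


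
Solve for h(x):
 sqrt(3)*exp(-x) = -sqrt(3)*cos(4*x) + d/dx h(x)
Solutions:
 h(x) = C1 + sqrt(3)*sin(4*x)/4 - sqrt(3)*exp(-x)


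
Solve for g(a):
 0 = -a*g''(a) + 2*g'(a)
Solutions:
 g(a) = C1 + C2*a^3


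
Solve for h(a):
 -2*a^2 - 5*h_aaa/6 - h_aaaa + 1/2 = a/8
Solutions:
 h(a) = C1 + C2*a + C3*a^2 + C4*exp(-5*a/6) - a^5/25 + 187*a^4/800 - 511*a^3/500


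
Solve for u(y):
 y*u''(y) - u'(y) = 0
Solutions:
 u(y) = C1 + C2*y^2


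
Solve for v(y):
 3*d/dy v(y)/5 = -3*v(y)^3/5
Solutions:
 v(y) = -sqrt(2)*sqrt(-1/(C1 - y))/2
 v(y) = sqrt(2)*sqrt(-1/(C1 - y))/2


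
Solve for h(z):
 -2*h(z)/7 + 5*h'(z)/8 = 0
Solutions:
 h(z) = C1*exp(16*z/35)


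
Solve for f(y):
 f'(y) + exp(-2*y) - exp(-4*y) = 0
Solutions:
 f(y) = C1 + exp(-2*y)/2 - exp(-4*y)/4


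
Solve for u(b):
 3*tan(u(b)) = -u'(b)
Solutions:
 u(b) = pi - asin(C1*exp(-3*b))
 u(b) = asin(C1*exp(-3*b))


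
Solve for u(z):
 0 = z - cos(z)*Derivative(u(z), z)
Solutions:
 u(z) = C1 + Integral(z/cos(z), z)


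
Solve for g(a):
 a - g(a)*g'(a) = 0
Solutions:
 g(a) = -sqrt(C1 + a^2)
 g(a) = sqrt(C1 + a^2)


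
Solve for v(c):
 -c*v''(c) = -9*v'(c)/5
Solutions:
 v(c) = C1 + C2*c^(14/5)


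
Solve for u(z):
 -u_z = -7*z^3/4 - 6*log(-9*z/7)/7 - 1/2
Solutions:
 u(z) = C1 + 7*z^4/16 + 6*z*log(-z)/7 + z*(-12*log(7) - 5 + 24*log(3))/14


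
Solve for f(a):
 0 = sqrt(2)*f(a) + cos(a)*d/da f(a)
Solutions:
 f(a) = C1*(sin(a) - 1)^(sqrt(2)/2)/(sin(a) + 1)^(sqrt(2)/2)


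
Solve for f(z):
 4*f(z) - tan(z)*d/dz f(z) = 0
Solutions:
 f(z) = C1*sin(z)^4


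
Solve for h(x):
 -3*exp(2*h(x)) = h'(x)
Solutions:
 h(x) = log(-sqrt(-1/(C1 - 3*x))) - log(2)/2
 h(x) = log(-1/(C1 - 3*x))/2 - log(2)/2


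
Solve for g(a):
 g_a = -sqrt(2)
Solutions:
 g(a) = C1 - sqrt(2)*a


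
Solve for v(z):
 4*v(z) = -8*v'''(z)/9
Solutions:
 v(z) = C3*exp(-6^(2/3)*z/2) + (C1*sin(3*2^(2/3)*3^(1/6)*z/4) + C2*cos(3*2^(2/3)*3^(1/6)*z/4))*exp(6^(2/3)*z/4)


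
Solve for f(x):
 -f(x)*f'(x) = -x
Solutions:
 f(x) = -sqrt(C1 + x^2)
 f(x) = sqrt(C1 + x^2)


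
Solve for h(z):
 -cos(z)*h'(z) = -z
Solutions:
 h(z) = C1 + Integral(z/cos(z), z)


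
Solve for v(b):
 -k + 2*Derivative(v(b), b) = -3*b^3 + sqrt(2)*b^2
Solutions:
 v(b) = C1 - 3*b^4/8 + sqrt(2)*b^3/6 + b*k/2


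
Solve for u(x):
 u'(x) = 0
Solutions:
 u(x) = C1


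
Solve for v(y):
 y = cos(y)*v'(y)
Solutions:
 v(y) = C1 + Integral(y/cos(y), y)


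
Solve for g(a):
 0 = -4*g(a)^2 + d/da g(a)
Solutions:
 g(a) = -1/(C1 + 4*a)


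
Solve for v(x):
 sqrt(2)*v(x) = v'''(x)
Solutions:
 v(x) = C3*exp(2^(1/6)*x) + (C1*sin(2^(1/6)*sqrt(3)*x/2) + C2*cos(2^(1/6)*sqrt(3)*x/2))*exp(-2^(1/6)*x/2)


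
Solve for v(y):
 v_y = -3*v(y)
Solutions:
 v(y) = C1*exp(-3*y)


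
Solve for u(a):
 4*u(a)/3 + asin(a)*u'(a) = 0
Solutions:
 u(a) = C1*exp(-4*Integral(1/asin(a), a)/3)


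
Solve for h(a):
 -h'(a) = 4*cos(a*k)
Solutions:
 h(a) = C1 - 4*sin(a*k)/k


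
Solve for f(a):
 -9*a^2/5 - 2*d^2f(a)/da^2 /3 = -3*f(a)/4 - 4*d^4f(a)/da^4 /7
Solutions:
 f(a) = 12*a^2/5 + (C1*sin(21^(1/4)*a*sin(atan(2*sqrt(35)/7)/2)/2) + C2*cos(21^(1/4)*a*sin(atan(2*sqrt(35)/7)/2)/2))*exp(-21^(1/4)*a*cos(atan(2*sqrt(35)/7)/2)/2) + (C3*sin(21^(1/4)*a*sin(atan(2*sqrt(35)/7)/2)/2) + C4*cos(21^(1/4)*a*sin(atan(2*sqrt(35)/7)/2)/2))*exp(21^(1/4)*a*cos(atan(2*sqrt(35)/7)/2)/2) + 64/15


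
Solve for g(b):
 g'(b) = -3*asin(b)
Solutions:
 g(b) = C1 - 3*b*asin(b) - 3*sqrt(1 - b^2)


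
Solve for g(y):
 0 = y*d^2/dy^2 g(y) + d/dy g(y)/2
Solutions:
 g(y) = C1 + C2*sqrt(y)


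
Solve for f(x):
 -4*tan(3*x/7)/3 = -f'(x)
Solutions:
 f(x) = C1 - 28*log(cos(3*x/7))/9


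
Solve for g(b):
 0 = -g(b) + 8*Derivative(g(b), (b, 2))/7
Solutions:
 g(b) = C1*exp(-sqrt(14)*b/4) + C2*exp(sqrt(14)*b/4)


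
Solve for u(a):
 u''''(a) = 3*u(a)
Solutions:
 u(a) = C1*exp(-3^(1/4)*a) + C2*exp(3^(1/4)*a) + C3*sin(3^(1/4)*a) + C4*cos(3^(1/4)*a)


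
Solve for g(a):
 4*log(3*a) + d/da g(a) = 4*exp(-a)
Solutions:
 g(a) = C1 - 4*a*log(a) + 4*a*(1 - log(3)) - 4*exp(-a)


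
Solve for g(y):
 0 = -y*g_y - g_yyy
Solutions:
 g(y) = C1 + Integral(C2*airyai(-y) + C3*airybi(-y), y)


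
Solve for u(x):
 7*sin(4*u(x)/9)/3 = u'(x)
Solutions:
 -7*x/3 + 9*log(cos(4*u(x)/9) - 1)/8 - 9*log(cos(4*u(x)/9) + 1)/8 = C1


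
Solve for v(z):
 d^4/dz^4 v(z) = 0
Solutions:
 v(z) = C1 + C2*z + C3*z^2 + C4*z^3


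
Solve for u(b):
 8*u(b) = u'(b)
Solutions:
 u(b) = C1*exp(8*b)


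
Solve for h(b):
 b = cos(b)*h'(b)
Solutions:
 h(b) = C1 + Integral(b/cos(b), b)


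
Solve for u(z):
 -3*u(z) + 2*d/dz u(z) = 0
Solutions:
 u(z) = C1*exp(3*z/2)


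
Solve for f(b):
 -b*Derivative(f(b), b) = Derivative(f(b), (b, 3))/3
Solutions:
 f(b) = C1 + Integral(C2*airyai(-3^(1/3)*b) + C3*airybi(-3^(1/3)*b), b)


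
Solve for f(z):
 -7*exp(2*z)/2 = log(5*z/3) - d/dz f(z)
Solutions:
 f(z) = C1 + z*log(z) + z*(-log(3) - 1 + log(5)) + 7*exp(2*z)/4


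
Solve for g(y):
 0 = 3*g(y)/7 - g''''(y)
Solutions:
 g(y) = C1*exp(-3^(1/4)*7^(3/4)*y/7) + C2*exp(3^(1/4)*7^(3/4)*y/7) + C3*sin(3^(1/4)*7^(3/4)*y/7) + C4*cos(3^(1/4)*7^(3/4)*y/7)


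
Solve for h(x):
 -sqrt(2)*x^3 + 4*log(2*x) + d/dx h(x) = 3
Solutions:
 h(x) = C1 + sqrt(2)*x^4/4 - 4*x*log(x) - x*log(16) + 7*x


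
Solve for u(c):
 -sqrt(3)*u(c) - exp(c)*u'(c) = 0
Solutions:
 u(c) = C1*exp(sqrt(3)*exp(-c))


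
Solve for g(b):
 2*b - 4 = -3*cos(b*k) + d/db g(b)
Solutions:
 g(b) = C1 + b^2 - 4*b + 3*sin(b*k)/k


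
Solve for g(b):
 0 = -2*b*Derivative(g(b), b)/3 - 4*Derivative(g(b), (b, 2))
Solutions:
 g(b) = C1 + C2*erf(sqrt(3)*b/6)


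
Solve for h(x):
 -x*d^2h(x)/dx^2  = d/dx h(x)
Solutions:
 h(x) = C1 + C2*log(x)


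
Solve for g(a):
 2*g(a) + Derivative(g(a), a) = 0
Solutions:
 g(a) = C1*exp(-2*a)


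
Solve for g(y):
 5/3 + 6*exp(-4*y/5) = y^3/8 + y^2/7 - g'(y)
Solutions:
 g(y) = C1 + y^4/32 + y^3/21 - 5*y/3 + 15*exp(-4*y/5)/2


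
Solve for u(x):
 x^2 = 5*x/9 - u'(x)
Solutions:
 u(x) = C1 - x^3/3 + 5*x^2/18


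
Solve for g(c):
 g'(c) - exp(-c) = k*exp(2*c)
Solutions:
 g(c) = C1 + k*exp(2*c)/2 - exp(-c)


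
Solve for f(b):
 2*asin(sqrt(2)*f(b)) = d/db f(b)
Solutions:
 Integral(1/asin(sqrt(2)*_y), (_y, f(b))) = C1 + 2*b


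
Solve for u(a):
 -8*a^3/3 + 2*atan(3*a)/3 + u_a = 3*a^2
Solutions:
 u(a) = C1 + 2*a^4/3 + a^3 - 2*a*atan(3*a)/3 + log(9*a^2 + 1)/9


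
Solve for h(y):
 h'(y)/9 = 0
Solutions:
 h(y) = C1


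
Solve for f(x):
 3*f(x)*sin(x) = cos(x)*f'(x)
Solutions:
 f(x) = C1/cos(x)^3


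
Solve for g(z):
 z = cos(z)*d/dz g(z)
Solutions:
 g(z) = C1 + Integral(z/cos(z), z)


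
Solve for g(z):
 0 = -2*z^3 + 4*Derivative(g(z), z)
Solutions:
 g(z) = C1 + z^4/8


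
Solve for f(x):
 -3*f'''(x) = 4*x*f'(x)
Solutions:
 f(x) = C1 + Integral(C2*airyai(-6^(2/3)*x/3) + C3*airybi(-6^(2/3)*x/3), x)


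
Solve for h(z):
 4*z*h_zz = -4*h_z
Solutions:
 h(z) = C1 + C2*log(z)


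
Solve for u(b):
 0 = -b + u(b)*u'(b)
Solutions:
 u(b) = -sqrt(C1 + b^2)
 u(b) = sqrt(C1 + b^2)


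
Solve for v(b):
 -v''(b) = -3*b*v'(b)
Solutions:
 v(b) = C1 + C2*erfi(sqrt(6)*b/2)


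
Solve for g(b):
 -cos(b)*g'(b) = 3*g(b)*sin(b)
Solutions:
 g(b) = C1*cos(b)^3


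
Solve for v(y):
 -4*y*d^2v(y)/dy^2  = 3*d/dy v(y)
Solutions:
 v(y) = C1 + C2*y^(1/4)


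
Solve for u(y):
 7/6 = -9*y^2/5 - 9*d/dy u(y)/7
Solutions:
 u(y) = C1 - 7*y^3/15 - 49*y/54


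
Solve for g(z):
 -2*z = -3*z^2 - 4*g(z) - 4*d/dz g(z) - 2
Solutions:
 g(z) = C1*exp(-z) - 3*z^2/4 + 2*z - 5/2


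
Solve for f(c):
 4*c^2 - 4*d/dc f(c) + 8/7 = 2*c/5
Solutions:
 f(c) = C1 + c^3/3 - c^2/20 + 2*c/7


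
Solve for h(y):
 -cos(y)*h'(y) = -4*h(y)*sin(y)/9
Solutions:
 h(y) = C1/cos(y)^(4/9)


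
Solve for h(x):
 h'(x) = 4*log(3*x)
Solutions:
 h(x) = C1 + 4*x*log(x) - 4*x + x*log(81)


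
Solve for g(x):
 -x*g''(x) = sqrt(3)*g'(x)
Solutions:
 g(x) = C1 + C2*x^(1 - sqrt(3))


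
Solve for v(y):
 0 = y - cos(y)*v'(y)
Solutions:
 v(y) = C1 + Integral(y/cos(y), y)


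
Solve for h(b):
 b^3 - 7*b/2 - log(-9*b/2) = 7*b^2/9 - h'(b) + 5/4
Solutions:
 h(b) = C1 - b^4/4 + 7*b^3/27 + 7*b^2/4 + b*log(-b) + b*(-log(2) + 1/4 + 2*log(3))


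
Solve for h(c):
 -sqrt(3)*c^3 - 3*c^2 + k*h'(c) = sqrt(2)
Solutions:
 h(c) = C1 + sqrt(3)*c^4/(4*k) + c^3/k + sqrt(2)*c/k


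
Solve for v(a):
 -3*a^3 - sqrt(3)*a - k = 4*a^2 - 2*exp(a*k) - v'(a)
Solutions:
 v(a) = C1 + 3*a^4/4 + 4*a^3/3 + sqrt(3)*a^2/2 + a*k - 2*exp(a*k)/k


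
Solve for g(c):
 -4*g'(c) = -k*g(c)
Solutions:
 g(c) = C1*exp(c*k/4)


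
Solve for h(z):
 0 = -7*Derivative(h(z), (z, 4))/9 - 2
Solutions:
 h(z) = C1 + C2*z + C3*z^2 + C4*z^3 - 3*z^4/28


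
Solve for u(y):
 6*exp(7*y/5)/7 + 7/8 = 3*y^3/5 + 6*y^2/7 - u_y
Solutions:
 u(y) = C1 + 3*y^4/20 + 2*y^3/7 - 7*y/8 - 30*exp(7*y/5)/49


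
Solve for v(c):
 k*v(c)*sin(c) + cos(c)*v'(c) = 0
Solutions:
 v(c) = C1*exp(k*log(cos(c)))


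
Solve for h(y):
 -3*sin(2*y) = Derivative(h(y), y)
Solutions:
 h(y) = C1 + 3*cos(2*y)/2


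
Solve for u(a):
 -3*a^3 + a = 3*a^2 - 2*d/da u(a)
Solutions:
 u(a) = C1 + 3*a^4/8 + a^3/2 - a^2/4


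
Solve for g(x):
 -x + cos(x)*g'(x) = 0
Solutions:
 g(x) = C1 + Integral(x/cos(x), x)


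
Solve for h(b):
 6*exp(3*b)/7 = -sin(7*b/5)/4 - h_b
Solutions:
 h(b) = C1 - 2*exp(3*b)/7 + 5*cos(7*b/5)/28


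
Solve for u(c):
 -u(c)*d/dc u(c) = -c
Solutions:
 u(c) = -sqrt(C1 + c^2)
 u(c) = sqrt(C1 + c^2)


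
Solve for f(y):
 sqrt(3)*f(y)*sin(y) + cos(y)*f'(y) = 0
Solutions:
 f(y) = C1*cos(y)^(sqrt(3))


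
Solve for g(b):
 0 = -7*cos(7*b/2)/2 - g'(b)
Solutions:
 g(b) = C1 - sin(7*b/2)


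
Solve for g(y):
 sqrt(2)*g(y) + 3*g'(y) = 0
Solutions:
 g(y) = C1*exp(-sqrt(2)*y/3)


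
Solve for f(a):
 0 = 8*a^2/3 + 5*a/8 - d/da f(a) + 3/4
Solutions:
 f(a) = C1 + 8*a^3/9 + 5*a^2/16 + 3*a/4


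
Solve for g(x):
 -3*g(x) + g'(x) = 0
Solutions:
 g(x) = C1*exp(3*x)


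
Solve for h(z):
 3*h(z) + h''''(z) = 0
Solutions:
 h(z) = (C1*sin(sqrt(2)*3^(1/4)*z/2) + C2*cos(sqrt(2)*3^(1/4)*z/2))*exp(-sqrt(2)*3^(1/4)*z/2) + (C3*sin(sqrt(2)*3^(1/4)*z/2) + C4*cos(sqrt(2)*3^(1/4)*z/2))*exp(sqrt(2)*3^(1/4)*z/2)


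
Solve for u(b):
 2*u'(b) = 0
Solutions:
 u(b) = C1


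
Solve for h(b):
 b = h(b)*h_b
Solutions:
 h(b) = -sqrt(C1 + b^2)
 h(b) = sqrt(C1 + b^2)


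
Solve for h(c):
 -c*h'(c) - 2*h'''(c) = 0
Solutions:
 h(c) = C1 + Integral(C2*airyai(-2^(2/3)*c/2) + C3*airybi(-2^(2/3)*c/2), c)


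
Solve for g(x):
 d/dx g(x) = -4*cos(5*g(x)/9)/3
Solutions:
 4*x/3 - 9*log(sin(5*g(x)/9) - 1)/10 + 9*log(sin(5*g(x)/9) + 1)/10 = C1


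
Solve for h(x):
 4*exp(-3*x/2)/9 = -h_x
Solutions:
 h(x) = C1 + 8*exp(-3*x/2)/27


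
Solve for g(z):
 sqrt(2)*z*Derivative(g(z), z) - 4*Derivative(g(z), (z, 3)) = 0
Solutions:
 g(z) = C1 + Integral(C2*airyai(sqrt(2)*z/2) + C3*airybi(sqrt(2)*z/2), z)


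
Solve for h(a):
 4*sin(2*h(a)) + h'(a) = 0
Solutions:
 h(a) = pi - acos((-C1 - exp(16*a))/(C1 - exp(16*a)))/2
 h(a) = acos((-C1 - exp(16*a))/(C1 - exp(16*a)))/2


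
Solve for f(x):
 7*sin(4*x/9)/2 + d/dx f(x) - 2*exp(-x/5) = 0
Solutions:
 f(x) = C1 + 63*cos(4*x/9)/8 - 10*exp(-x/5)


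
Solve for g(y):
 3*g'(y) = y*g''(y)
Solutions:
 g(y) = C1 + C2*y^4


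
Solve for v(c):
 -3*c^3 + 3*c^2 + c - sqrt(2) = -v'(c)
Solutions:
 v(c) = C1 + 3*c^4/4 - c^3 - c^2/2 + sqrt(2)*c


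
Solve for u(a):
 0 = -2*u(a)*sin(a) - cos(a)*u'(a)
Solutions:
 u(a) = C1*cos(a)^2


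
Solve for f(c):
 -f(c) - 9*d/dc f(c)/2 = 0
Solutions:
 f(c) = C1*exp(-2*c/9)


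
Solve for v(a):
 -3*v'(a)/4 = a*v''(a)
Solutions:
 v(a) = C1 + C2*a^(1/4)


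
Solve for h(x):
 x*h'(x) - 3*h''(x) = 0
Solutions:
 h(x) = C1 + C2*erfi(sqrt(6)*x/6)


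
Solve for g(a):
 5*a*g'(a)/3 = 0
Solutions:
 g(a) = C1


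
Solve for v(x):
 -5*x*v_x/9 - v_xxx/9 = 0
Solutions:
 v(x) = C1 + Integral(C2*airyai(-5^(1/3)*x) + C3*airybi(-5^(1/3)*x), x)


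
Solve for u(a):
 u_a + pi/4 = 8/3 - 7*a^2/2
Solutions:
 u(a) = C1 - 7*a^3/6 - pi*a/4 + 8*a/3


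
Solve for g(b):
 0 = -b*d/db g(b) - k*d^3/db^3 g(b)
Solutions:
 g(b) = C1 + Integral(C2*airyai(b*(-1/k)^(1/3)) + C3*airybi(b*(-1/k)^(1/3)), b)


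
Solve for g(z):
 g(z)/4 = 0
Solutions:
 g(z) = 0


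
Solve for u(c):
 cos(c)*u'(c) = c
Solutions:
 u(c) = C1 + Integral(c/cos(c), c)


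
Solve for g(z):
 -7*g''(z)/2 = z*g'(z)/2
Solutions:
 g(z) = C1 + C2*erf(sqrt(14)*z/14)


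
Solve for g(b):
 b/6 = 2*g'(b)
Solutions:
 g(b) = C1 + b^2/24


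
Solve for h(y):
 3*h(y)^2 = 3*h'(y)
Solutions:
 h(y) = -1/(C1 + y)


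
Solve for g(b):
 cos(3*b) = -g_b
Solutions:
 g(b) = C1 - sin(3*b)/3


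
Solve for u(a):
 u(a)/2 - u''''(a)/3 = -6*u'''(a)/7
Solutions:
 u(a) = C1*exp(a*(9 - 7*sqrt(-2*7^(2/3)/(-243 + sqrt(78257))^(1/3) + 7^(1/3)*(-243 + sqrt(78257))^(1/3)/7 + 81/49))/14)*sin(a*sqrt(-162/49 - 2*7^(2/3)/(-243 + sqrt(78257))^(1/3) + 7^(1/3)*(-243 + sqrt(78257))^(1/3)/7 + 1458/(343*sqrt(-2*7^(2/3)/(-243 + sqrt(78257))^(1/3) + 7^(1/3)*(-243 + sqrt(78257))^(1/3)/7 + 81/49)))/2) + C2*exp(a*(9 - 7*sqrt(-2*7^(2/3)/(-243 + sqrt(78257))^(1/3) + 7^(1/3)*(-243 + sqrt(78257))^(1/3)/7 + 81/49))/14)*cos(a*sqrt(-162/49 - 2*7^(2/3)/(-243 + sqrt(78257))^(1/3) + 7^(1/3)*(-243 + sqrt(78257))^(1/3)/7 + 1458/(343*sqrt(-2*7^(2/3)/(-243 + sqrt(78257))^(1/3) + 7^(1/3)*(-243 + sqrt(78257))^(1/3)/7 + 81/49)))/2) + C3*exp(a*(7*sqrt(-2*7^(2/3)/(-243 + sqrt(78257))^(1/3) + 7^(1/3)*(-243 + sqrt(78257))^(1/3)/7 + 81/49) + 9 + 7*sqrt(-7^(1/3)*(-243 + sqrt(78257))^(1/3)/7 + 2*7^(2/3)/(-243 + sqrt(78257))^(1/3) + 162/49 + 1458/(343*sqrt(-2*7^(2/3)/(-243 + sqrt(78257))^(1/3) + 7^(1/3)*(-243 + sqrt(78257))^(1/3)/7 + 81/49))))/14) + C4*exp(a*(-7*sqrt(-7^(1/3)*(-243 + sqrt(78257))^(1/3)/7 + 2*7^(2/3)/(-243 + sqrt(78257))^(1/3) + 162/49 + 1458/(343*sqrt(-2*7^(2/3)/(-243 + sqrt(78257))^(1/3) + 7^(1/3)*(-243 + sqrt(78257))^(1/3)/7 + 81/49))) + 7*sqrt(-2*7^(2/3)/(-243 + sqrt(78257))^(1/3) + 7^(1/3)*(-243 + sqrt(78257))^(1/3)/7 + 81/49) + 9)/14)


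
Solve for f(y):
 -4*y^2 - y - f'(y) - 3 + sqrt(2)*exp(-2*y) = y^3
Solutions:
 f(y) = C1 - y^4/4 - 4*y^3/3 - y^2/2 - 3*y - sqrt(2)*exp(-2*y)/2


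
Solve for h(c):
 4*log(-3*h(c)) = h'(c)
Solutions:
 -Integral(1/(log(-_y) + log(3)), (_y, h(c)))/4 = C1 - c


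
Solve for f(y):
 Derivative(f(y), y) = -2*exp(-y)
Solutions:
 f(y) = C1 + 2*exp(-y)


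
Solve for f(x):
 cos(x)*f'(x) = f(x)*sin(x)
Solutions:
 f(x) = C1/cos(x)


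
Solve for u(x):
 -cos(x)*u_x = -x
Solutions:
 u(x) = C1 + Integral(x/cos(x), x)


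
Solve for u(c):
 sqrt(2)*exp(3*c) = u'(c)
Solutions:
 u(c) = C1 + sqrt(2)*exp(3*c)/3


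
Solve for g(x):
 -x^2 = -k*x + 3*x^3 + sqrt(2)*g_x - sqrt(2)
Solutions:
 g(x) = C1 + sqrt(2)*k*x^2/4 - 3*sqrt(2)*x^4/8 - sqrt(2)*x^3/6 + x


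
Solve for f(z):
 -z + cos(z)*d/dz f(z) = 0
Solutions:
 f(z) = C1 + Integral(z/cos(z), z)


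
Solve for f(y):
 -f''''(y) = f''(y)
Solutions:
 f(y) = C1 + C2*y + C3*sin(y) + C4*cos(y)


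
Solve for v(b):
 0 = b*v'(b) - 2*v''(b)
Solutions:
 v(b) = C1 + C2*erfi(b/2)


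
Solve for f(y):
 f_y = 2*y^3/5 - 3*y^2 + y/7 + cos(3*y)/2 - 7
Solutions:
 f(y) = C1 + y^4/10 - y^3 + y^2/14 - 7*y + sin(3*y)/6


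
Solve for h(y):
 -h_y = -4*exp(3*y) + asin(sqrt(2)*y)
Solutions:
 h(y) = C1 - y*asin(sqrt(2)*y) - sqrt(2)*sqrt(1 - 2*y^2)/2 + 4*exp(3*y)/3


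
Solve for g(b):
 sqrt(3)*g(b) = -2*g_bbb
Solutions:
 g(b) = C3*exp(-2^(2/3)*3^(1/6)*b/2) + (C1*sin(6^(2/3)*b/4) + C2*cos(6^(2/3)*b/4))*exp(2^(2/3)*3^(1/6)*b/4)


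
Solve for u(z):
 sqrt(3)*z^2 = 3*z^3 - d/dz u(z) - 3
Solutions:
 u(z) = C1 + 3*z^4/4 - sqrt(3)*z^3/3 - 3*z


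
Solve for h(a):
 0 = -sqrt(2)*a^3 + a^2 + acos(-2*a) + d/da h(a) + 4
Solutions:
 h(a) = C1 + sqrt(2)*a^4/4 - a^3/3 - a*acos(-2*a) - 4*a - sqrt(1 - 4*a^2)/2


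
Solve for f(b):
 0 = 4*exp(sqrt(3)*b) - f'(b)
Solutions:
 f(b) = C1 + 4*sqrt(3)*exp(sqrt(3)*b)/3


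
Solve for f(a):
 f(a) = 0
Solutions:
 f(a) = 0


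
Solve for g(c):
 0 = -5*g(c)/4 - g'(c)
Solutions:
 g(c) = C1*exp(-5*c/4)


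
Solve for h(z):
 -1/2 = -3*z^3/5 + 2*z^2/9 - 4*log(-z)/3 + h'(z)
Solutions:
 h(z) = C1 + 3*z^4/20 - 2*z^3/27 + 4*z*log(-z)/3 - 11*z/6


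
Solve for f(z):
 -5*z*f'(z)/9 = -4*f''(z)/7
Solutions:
 f(z) = C1 + C2*erfi(sqrt(70)*z/12)


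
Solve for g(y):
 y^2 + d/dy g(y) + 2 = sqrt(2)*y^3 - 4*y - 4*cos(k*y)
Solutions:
 g(y) = C1 + sqrt(2)*y^4/4 - y^3/3 - 2*y^2 - 2*y - 4*sin(k*y)/k


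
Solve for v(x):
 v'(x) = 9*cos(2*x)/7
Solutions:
 v(x) = C1 + 9*sin(2*x)/14


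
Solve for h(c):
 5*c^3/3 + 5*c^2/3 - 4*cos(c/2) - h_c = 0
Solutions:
 h(c) = C1 + 5*c^4/12 + 5*c^3/9 - 8*sin(c/2)


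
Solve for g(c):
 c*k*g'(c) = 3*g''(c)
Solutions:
 g(c) = Piecewise((-sqrt(6)*sqrt(pi)*C1*erf(sqrt(6)*c*sqrt(-k)/6)/(2*sqrt(-k)) - C2, (k > 0) | (k < 0)), (-C1*c - C2, True))


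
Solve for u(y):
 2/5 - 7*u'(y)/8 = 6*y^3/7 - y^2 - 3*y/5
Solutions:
 u(y) = C1 - 12*y^4/49 + 8*y^3/21 + 12*y^2/35 + 16*y/35


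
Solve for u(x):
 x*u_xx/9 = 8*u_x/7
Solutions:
 u(x) = C1 + C2*x^(79/7)


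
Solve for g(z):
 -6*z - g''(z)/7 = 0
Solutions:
 g(z) = C1 + C2*z - 7*z^3


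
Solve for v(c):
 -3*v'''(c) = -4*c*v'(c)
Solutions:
 v(c) = C1 + Integral(C2*airyai(6^(2/3)*c/3) + C3*airybi(6^(2/3)*c/3), c)


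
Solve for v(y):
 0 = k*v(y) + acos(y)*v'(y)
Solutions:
 v(y) = C1*exp(-k*Integral(1/acos(y), y))


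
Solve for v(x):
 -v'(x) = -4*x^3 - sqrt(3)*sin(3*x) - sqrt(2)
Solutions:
 v(x) = C1 + x^4 + sqrt(2)*x - sqrt(3)*cos(3*x)/3


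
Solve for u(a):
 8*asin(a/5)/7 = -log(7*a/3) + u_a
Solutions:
 u(a) = C1 + a*log(a) + 8*a*asin(a/5)/7 - a*log(3) - a + a*log(7) + 8*sqrt(25 - a^2)/7


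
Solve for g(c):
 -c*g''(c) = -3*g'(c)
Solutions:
 g(c) = C1 + C2*c^4


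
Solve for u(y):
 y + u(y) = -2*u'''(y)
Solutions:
 u(y) = C3*exp(-2^(2/3)*y/2) - y + (C1*sin(2^(2/3)*sqrt(3)*y/4) + C2*cos(2^(2/3)*sqrt(3)*y/4))*exp(2^(2/3)*y/4)


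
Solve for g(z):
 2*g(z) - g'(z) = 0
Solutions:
 g(z) = C1*exp(2*z)


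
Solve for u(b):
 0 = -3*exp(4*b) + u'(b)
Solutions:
 u(b) = C1 + 3*exp(4*b)/4


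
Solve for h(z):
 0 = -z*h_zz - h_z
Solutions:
 h(z) = C1 + C2*log(z)


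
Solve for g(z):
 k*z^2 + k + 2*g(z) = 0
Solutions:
 g(z) = k*(-z^2 - 1)/2


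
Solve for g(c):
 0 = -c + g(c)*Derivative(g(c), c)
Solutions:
 g(c) = -sqrt(C1 + c^2)
 g(c) = sqrt(C1 + c^2)


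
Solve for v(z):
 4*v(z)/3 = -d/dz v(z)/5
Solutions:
 v(z) = C1*exp(-20*z/3)


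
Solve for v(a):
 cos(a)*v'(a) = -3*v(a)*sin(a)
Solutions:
 v(a) = C1*cos(a)^3


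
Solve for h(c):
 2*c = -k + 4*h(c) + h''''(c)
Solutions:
 h(c) = c/2 + k/4 + (C1*sin(c) + C2*cos(c))*exp(-c) + (C3*sin(c) + C4*cos(c))*exp(c)


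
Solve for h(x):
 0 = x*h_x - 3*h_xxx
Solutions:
 h(x) = C1 + Integral(C2*airyai(3^(2/3)*x/3) + C3*airybi(3^(2/3)*x/3), x)


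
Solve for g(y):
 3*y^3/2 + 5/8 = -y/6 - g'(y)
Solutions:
 g(y) = C1 - 3*y^4/8 - y^2/12 - 5*y/8


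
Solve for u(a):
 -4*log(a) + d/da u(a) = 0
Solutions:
 u(a) = C1 + 4*a*log(a) - 4*a


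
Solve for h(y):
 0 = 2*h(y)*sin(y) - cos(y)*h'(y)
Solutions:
 h(y) = C1/cos(y)^2


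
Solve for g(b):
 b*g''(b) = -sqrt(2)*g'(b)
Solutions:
 g(b) = C1 + C2*b^(1 - sqrt(2))


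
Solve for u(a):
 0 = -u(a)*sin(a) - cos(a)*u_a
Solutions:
 u(a) = C1*cos(a)


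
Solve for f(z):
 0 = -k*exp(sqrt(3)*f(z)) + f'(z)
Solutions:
 f(z) = sqrt(3)*(2*log(-1/(C1 + k*z)) - log(3))/6


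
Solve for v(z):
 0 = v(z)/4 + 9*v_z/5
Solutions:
 v(z) = C1*exp(-5*z/36)


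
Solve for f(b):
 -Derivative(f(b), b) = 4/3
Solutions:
 f(b) = C1 - 4*b/3


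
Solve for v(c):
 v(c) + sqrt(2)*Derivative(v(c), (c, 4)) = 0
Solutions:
 v(c) = (C1*sin(2^(3/8)*c/2) + C2*cos(2^(3/8)*c/2))*exp(-2^(3/8)*c/2) + (C3*sin(2^(3/8)*c/2) + C4*cos(2^(3/8)*c/2))*exp(2^(3/8)*c/2)


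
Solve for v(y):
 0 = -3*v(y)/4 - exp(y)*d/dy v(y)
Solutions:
 v(y) = C1*exp(3*exp(-y)/4)


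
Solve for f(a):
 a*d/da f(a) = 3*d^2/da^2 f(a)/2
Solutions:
 f(a) = C1 + C2*erfi(sqrt(3)*a/3)


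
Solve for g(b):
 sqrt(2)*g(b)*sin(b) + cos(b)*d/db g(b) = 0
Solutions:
 g(b) = C1*cos(b)^(sqrt(2))


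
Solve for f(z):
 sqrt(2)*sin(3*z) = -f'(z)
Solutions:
 f(z) = C1 + sqrt(2)*cos(3*z)/3


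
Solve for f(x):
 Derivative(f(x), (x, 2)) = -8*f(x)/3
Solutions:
 f(x) = C1*sin(2*sqrt(6)*x/3) + C2*cos(2*sqrt(6)*x/3)


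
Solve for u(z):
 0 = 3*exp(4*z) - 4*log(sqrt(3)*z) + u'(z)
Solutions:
 u(z) = C1 + 4*z*log(z) + 2*z*(-2 + log(3)) - 3*exp(4*z)/4


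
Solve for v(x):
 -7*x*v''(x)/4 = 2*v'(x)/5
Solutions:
 v(x) = C1 + C2*x^(27/35)


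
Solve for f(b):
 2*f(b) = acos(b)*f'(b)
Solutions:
 f(b) = C1*exp(2*Integral(1/acos(b), b))


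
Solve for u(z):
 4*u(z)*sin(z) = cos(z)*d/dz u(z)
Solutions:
 u(z) = C1/cos(z)^4


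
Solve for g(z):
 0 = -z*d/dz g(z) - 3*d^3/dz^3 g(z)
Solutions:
 g(z) = C1 + Integral(C2*airyai(-3^(2/3)*z/3) + C3*airybi(-3^(2/3)*z/3), z)


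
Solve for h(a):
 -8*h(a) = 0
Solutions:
 h(a) = 0


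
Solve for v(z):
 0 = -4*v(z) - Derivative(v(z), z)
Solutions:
 v(z) = C1*exp(-4*z)


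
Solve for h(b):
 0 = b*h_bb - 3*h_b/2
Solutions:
 h(b) = C1 + C2*b^(5/2)


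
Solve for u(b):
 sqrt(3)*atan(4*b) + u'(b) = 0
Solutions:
 u(b) = C1 - sqrt(3)*(b*atan(4*b) - log(16*b^2 + 1)/8)


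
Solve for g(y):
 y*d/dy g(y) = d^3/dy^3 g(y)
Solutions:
 g(y) = C1 + Integral(C2*airyai(y) + C3*airybi(y), y)


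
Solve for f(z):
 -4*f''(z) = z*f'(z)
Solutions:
 f(z) = C1 + C2*erf(sqrt(2)*z/4)


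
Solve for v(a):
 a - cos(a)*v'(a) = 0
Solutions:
 v(a) = C1 + Integral(a/cos(a), a)


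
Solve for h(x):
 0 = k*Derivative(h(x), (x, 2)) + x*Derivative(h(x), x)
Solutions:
 h(x) = C1 + C2*sqrt(k)*erf(sqrt(2)*x*sqrt(1/k)/2)


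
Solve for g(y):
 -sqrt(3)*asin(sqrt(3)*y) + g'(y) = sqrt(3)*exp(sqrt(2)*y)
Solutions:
 g(y) = C1 + sqrt(3)*(y*asin(sqrt(3)*y) + sqrt(3)*sqrt(1 - 3*y^2)/3) + sqrt(6)*exp(sqrt(2)*y)/2


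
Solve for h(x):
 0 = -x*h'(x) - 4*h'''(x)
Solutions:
 h(x) = C1 + Integral(C2*airyai(-2^(1/3)*x/2) + C3*airybi(-2^(1/3)*x/2), x)


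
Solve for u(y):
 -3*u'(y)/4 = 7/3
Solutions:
 u(y) = C1 - 28*y/9


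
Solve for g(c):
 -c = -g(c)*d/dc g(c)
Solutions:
 g(c) = -sqrt(C1 + c^2)
 g(c) = sqrt(C1 + c^2)


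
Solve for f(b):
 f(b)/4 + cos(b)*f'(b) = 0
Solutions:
 f(b) = C1*(sin(b) - 1)^(1/8)/(sin(b) + 1)^(1/8)


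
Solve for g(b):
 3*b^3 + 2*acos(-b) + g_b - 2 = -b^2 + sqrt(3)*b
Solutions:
 g(b) = C1 - 3*b^4/4 - b^3/3 + sqrt(3)*b^2/2 - 2*b*acos(-b) + 2*b - 2*sqrt(1 - b^2)


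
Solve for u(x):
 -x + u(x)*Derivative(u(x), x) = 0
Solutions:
 u(x) = -sqrt(C1 + x^2)
 u(x) = sqrt(C1 + x^2)
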